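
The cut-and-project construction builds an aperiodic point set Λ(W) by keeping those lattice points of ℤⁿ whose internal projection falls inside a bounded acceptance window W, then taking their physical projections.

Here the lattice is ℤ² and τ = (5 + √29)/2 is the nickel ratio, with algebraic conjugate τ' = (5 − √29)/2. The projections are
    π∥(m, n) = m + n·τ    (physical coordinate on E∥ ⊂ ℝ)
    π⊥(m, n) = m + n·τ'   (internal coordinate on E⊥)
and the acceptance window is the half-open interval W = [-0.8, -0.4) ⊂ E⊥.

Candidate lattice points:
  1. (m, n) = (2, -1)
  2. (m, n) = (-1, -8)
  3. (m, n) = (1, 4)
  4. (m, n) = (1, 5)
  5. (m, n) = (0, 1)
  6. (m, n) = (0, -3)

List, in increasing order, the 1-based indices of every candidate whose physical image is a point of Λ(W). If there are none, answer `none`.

none

Numerically τ ≈ 5.19258 and τ' = −1/τ ≈ -0.19258.
#1 (2,-1): internal coord 2 + (-1)·τ' = +2.19258; +2.19258 ∉ [-0.8, -0.4) → out
#2 (-1,-8): internal coord -1 + (-8)·τ' = +0.54066; +0.54066 ∉ [-0.8, -0.4) → out
#3 (1,4): internal coord 1 + (4)·τ' = +0.22967; +0.22967 ∉ [-0.8, -0.4) → out
#4 (1,5): internal coord 1 + (5)·τ' = +0.03709; +0.03709 ∉ [-0.8, -0.4) → out
#5 (0,1): internal coord 0 + (1)·τ' = -0.19258; -0.19258 ∉ [-0.8, -0.4) → out
#6 (0,-3): internal coord 0 + (-3)·τ' = +0.57775; +0.57775 ∉ [-0.8, -0.4) → out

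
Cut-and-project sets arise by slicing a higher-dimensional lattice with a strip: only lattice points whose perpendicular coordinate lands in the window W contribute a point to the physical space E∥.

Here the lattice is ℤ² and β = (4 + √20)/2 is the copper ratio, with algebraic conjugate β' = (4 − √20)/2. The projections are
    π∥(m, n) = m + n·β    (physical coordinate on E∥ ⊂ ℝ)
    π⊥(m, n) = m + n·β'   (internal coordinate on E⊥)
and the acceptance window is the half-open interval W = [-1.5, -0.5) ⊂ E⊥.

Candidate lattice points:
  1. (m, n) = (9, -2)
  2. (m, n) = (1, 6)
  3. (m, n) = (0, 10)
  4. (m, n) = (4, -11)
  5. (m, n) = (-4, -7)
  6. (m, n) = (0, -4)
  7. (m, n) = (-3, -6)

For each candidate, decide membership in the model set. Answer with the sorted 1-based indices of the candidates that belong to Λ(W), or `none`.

β' = (4−√20)/2 ≈ -0.2361.
[1] lift (9,-2): star map gives 9.4721; window check -1.5 ≤ 9.4721 < -0.5 is false → out
[2] lift (1,6): star map gives -0.4164; window check -1.5 ≤ -0.4164 < -0.5 is false → out
[3] lift (0,10): star map gives -2.3607; window check -1.5 ≤ -2.3607 < -0.5 is false → out
[4] lift (4,-11): star map gives 6.5967; window check -1.5 ≤ 6.5967 < -0.5 is false → out
[5] lift (-4,-7): star map gives -2.3475; window check -1.5 ≤ -2.3475 < -0.5 is false → out
[6] lift (0,-4): star map gives 0.9443; window check -1.5 ≤ 0.9443 < -0.5 is false → out
[7] lift (-3,-6): star map gives -1.5836; window check -1.5 ≤ -1.5836 < -0.5 is false → out

none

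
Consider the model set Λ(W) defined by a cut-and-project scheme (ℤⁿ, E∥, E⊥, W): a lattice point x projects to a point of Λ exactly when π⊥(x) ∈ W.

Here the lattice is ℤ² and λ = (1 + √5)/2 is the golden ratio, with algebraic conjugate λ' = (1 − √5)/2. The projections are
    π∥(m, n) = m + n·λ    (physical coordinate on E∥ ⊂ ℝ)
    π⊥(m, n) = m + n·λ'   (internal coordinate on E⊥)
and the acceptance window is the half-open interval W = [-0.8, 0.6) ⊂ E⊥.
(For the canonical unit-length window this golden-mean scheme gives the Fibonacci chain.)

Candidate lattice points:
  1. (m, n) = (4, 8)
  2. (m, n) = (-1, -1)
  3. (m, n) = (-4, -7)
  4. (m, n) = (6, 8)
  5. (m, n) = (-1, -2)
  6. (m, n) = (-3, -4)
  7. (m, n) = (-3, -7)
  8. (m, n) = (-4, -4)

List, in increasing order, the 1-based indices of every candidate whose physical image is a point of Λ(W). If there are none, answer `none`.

2, 3, 5, 6

Numerically λ ≈ 1.6180 and λ' = −1/λ ≈ -0.6180.
[1] lift (4,8): star map gives -0.9443; window check -0.8 ≤ -0.9443 < 0.6 is false → out
[2] lift (-1,-1): star map gives -0.3820; window check -0.8 ≤ -0.3820 < 0.6 is true → IN Λ
[3] lift (-4,-7): star map gives 0.3262; window check -0.8 ≤ 0.3262 < 0.6 is true → IN Λ
[4] lift (6,8): star map gives 1.0557; window check -0.8 ≤ 1.0557 < 0.6 is false → out
[5] lift (-1,-2): star map gives 0.2361; window check -0.8 ≤ 0.2361 < 0.6 is true → IN Λ
[6] lift (-3,-4): star map gives -0.5279; window check -0.8 ≤ -0.5279 < 0.6 is true → IN Λ
[7] lift (-3,-7): star map gives 1.3262; window check -0.8 ≤ 1.3262 < 0.6 is false → out
[8] lift (-4,-4): star map gives -1.5279; window check -0.8 ≤ -1.5279 < 0.6 is false → out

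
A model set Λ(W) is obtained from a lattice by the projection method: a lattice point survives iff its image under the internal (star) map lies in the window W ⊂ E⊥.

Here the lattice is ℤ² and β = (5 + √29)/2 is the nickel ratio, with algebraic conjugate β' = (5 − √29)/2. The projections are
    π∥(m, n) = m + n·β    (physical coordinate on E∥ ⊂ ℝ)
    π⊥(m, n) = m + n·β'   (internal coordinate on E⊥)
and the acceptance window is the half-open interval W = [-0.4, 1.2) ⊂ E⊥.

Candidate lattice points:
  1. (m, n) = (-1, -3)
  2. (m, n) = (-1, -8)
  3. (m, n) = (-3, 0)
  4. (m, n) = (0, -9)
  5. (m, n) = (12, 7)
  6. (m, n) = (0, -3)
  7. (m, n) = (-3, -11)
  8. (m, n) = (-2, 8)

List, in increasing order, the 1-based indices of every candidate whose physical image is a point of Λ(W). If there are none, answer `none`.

Numerically β ≈ 5.1926 and β' = −1/β ≈ -0.1926.
#1 (-1,-3): internal coord -1 + (-3)·β' = -0.4223; -0.4223 ∉ [-0.4, 1.2) → out
#2 (-1,-8): internal coord -1 + (-8)·β' = +0.5407; +0.5407 ∈ [-0.4, 1.2) → IN Λ
#3 (-3,0): internal coord -3 + (0)·β' = -3.0000; -3.0000 ∉ [-0.4, 1.2) → out
#4 (0,-9): internal coord 0 + (-9)·β' = +1.7332; +1.7332 ∉ [-0.4, 1.2) → out
#5 (12,7): internal coord 12 + (7)·β' = +10.6519; +10.6519 ∉ [-0.4, 1.2) → out
#6 (0,-3): internal coord 0 + (-3)·β' = +0.5777; +0.5777 ∈ [-0.4, 1.2) → IN Λ
#7 (-3,-11): internal coord -3 + (-11)·β' = -0.8816; -0.8816 ∉ [-0.4, 1.2) → out
#8 (-2,8): internal coord -2 + (8)·β' = -3.5407; -3.5407 ∉ [-0.4, 1.2) → out

2, 6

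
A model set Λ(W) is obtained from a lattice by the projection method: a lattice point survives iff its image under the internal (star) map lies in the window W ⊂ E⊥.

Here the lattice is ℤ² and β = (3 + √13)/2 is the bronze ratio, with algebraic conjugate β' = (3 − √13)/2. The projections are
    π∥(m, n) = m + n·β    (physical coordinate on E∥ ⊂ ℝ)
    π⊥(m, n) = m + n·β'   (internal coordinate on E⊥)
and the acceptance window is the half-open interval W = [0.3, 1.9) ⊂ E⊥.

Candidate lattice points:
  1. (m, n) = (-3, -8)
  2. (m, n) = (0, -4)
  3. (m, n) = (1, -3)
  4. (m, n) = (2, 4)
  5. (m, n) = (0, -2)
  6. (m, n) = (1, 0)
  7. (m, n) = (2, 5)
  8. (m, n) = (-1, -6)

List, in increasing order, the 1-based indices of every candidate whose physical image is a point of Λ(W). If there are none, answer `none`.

Numerically β ≈ 3.302776 and β' = −1/β ≈ -0.302776.
candidate 1: (m,n)=(-3,-8) → π∥ = -3-8·β ≈ -29.422205, π⊥ = -3-8·β' ≈ -0.577795 ∉ [0.3, 1.9) ⇒ out
candidate 2: (m,n)=(0,-4) → π∥ = 0-4·β ≈ -13.211103, π⊥ = 0-4·β' ≈ 1.211103 ∈ [0.3, 1.9) ⇒ IN Λ
candidate 3: (m,n)=(1,-3) → π∥ = 1-3·β ≈ -8.908327, π⊥ = 1-3·β' ≈ 1.908327 ∉ [0.3, 1.9) ⇒ out
candidate 4: (m,n)=(2,4) → π∥ = 2+4·β ≈ 15.211103, π⊥ = 2+4·β' ≈ 0.788897 ∈ [0.3, 1.9) ⇒ IN Λ
candidate 5: (m,n)=(0,-2) → π∥ = 0-2·β ≈ -6.605551, π⊥ = 0-2·β' ≈ 0.605551 ∈ [0.3, 1.9) ⇒ IN Λ
candidate 6: (m,n)=(1,0) → π∥ = 1+0·β ≈ 1.000000, π⊥ = 1+0·β' ≈ 1.000000 ∈ [0.3, 1.9) ⇒ IN Λ
candidate 7: (m,n)=(2,5) → π∥ = 2+5·β ≈ 18.513878, π⊥ = 2+5·β' ≈ 0.486122 ∈ [0.3, 1.9) ⇒ IN Λ
candidate 8: (m,n)=(-1,-6) → π∥ = -1-6·β ≈ -20.816654, π⊥ = -1-6·β' ≈ 0.816654 ∈ [0.3, 1.9) ⇒ IN Λ

2, 4, 5, 6, 7, 8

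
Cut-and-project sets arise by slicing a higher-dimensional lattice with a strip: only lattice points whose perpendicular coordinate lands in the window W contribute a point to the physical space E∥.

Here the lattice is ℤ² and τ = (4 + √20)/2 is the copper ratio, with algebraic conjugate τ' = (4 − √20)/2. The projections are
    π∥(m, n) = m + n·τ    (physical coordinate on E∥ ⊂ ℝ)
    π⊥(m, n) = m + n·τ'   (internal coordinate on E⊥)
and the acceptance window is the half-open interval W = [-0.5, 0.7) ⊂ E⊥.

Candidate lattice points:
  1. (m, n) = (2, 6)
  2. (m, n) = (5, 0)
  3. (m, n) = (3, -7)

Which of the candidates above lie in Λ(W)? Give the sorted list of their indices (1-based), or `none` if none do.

τ' = (4−√20)/2 ≈ -0.2361.
candidate 1: (m,n)=(2,6) → π∥ = 2+6·τ ≈ 27.4164, π⊥ = 2+6·τ' ≈ 0.5836 ∈ [-0.5, 0.7) ⇒ IN Λ
candidate 2: (m,n)=(5,0) → π∥ = 5+0·τ ≈ 5.0000, π⊥ = 5+0·τ' ≈ 5.0000 ∉ [-0.5, 0.7) ⇒ out
candidate 3: (m,n)=(3,-7) → π∥ = 3-7·τ ≈ -26.6525, π⊥ = 3-7·τ' ≈ 4.6525 ∉ [-0.5, 0.7) ⇒ out

1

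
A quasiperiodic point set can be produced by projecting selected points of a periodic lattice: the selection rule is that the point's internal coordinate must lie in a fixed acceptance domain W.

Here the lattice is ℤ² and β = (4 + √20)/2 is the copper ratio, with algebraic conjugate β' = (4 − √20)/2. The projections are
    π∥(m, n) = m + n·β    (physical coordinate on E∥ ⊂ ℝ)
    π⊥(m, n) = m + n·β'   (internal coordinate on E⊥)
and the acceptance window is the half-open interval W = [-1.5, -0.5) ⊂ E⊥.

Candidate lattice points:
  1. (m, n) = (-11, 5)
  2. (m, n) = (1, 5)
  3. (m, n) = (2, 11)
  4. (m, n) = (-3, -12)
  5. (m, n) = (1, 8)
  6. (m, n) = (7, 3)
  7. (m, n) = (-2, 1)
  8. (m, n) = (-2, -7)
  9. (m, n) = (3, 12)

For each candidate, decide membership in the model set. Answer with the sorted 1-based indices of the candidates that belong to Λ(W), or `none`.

β' = (4−√20)/2 ≈ -0.236068.
[1] lift (-11,5): star map gives -12.180340; window check -1.5 ≤ -12.180340 < -0.5 is false → out
[2] lift (1,5): star map gives -0.180340; window check -1.5 ≤ -0.180340 < -0.5 is false → out
[3] lift (2,11): star map gives -0.596748; window check -1.5 ≤ -0.596748 < -0.5 is true → IN Λ
[4] lift (-3,-12): star map gives -0.167184; window check -1.5 ≤ -0.167184 < -0.5 is false → out
[5] lift (1,8): star map gives -0.888544; window check -1.5 ≤ -0.888544 < -0.5 is true → IN Λ
[6] lift (7,3): star map gives 6.291796; window check -1.5 ≤ 6.291796 < -0.5 is false → out
[7] lift (-2,1): star map gives -2.236068; window check -1.5 ≤ -2.236068 < -0.5 is false → out
[8] lift (-2,-7): star map gives -0.347524; window check -1.5 ≤ -0.347524 < -0.5 is false → out
[9] lift (3,12): star map gives 0.167184; window check -1.5 ≤ 0.167184 < -0.5 is false → out

3, 5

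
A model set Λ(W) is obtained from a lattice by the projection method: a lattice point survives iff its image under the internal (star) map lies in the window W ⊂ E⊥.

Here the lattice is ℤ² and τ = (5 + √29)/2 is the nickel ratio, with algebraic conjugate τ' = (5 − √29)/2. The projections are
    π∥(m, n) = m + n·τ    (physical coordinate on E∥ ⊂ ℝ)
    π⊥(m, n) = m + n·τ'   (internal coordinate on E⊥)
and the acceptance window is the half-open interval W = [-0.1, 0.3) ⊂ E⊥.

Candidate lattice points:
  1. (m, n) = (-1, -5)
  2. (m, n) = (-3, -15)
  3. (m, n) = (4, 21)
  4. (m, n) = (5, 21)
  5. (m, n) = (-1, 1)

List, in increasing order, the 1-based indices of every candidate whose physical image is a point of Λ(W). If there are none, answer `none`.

1, 3

Numerically τ ≈ 5.1926 and τ' = −1/τ ≈ -0.1926.
#1 (-1,-5): internal coord -1 + (-5)·τ' = -0.0371; -0.0371 ∈ [-0.1, 0.3) → IN Λ
#2 (-3,-15): internal coord -3 + (-15)·τ' = -0.1113; -0.1113 ∉ [-0.1, 0.3) → out
#3 (4,21): internal coord 4 + (21)·τ' = -0.0442; -0.0442 ∈ [-0.1, 0.3) → IN Λ
#4 (5,21): internal coord 5 + (21)·τ' = +0.9558; +0.9558 ∉ [-0.1, 0.3) → out
#5 (-1,1): internal coord -1 + (1)·τ' = -1.1926; -1.1926 ∉ [-0.1, 0.3) → out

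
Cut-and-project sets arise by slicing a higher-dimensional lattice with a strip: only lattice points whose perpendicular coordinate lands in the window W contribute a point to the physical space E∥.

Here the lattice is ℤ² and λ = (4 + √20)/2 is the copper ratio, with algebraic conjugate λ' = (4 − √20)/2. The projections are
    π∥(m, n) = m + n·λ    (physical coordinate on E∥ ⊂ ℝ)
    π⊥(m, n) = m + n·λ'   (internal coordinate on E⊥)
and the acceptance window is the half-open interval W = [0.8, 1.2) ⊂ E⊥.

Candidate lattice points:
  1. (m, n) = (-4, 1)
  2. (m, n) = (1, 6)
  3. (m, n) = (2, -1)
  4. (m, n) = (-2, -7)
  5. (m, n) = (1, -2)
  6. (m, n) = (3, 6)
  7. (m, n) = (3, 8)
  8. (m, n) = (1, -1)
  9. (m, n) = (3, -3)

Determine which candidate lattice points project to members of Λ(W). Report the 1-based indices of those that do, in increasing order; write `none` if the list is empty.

7

Numerically λ ≈ 4.23607 and λ' = −1/λ ≈ -0.23607.
[1] lift (-4,1): star map gives -4.23607; window check 0.8 ≤ -4.23607 < 1.2 is false → out
[2] lift (1,6): star map gives -0.41641; window check 0.8 ≤ -0.41641 < 1.2 is false → out
[3] lift (2,-1): star map gives 2.23607; window check 0.8 ≤ 2.23607 < 1.2 is false → out
[4] lift (-2,-7): star map gives -0.34752; window check 0.8 ≤ -0.34752 < 1.2 is false → out
[5] lift (1,-2): star map gives 1.47214; window check 0.8 ≤ 1.47214 < 1.2 is false → out
[6] lift (3,6): star map gives 1.58359; window check 0.8 ≤ 1.58359 < 1.2 is false → out
[7] lift (3,8): star map gives 1.11146; window check 0.8 ≤ 1.11146 < 1.2 is true → IN Λ
[8] lift (1,-1): star map gives 1.23607; window check 0.8 ≤ 1.23607 < 1.2 is false → out
[9] lift (3,-3): star map gives 3.70820; window check 0.8 ≤ 3.70820 < 1.2 is false → out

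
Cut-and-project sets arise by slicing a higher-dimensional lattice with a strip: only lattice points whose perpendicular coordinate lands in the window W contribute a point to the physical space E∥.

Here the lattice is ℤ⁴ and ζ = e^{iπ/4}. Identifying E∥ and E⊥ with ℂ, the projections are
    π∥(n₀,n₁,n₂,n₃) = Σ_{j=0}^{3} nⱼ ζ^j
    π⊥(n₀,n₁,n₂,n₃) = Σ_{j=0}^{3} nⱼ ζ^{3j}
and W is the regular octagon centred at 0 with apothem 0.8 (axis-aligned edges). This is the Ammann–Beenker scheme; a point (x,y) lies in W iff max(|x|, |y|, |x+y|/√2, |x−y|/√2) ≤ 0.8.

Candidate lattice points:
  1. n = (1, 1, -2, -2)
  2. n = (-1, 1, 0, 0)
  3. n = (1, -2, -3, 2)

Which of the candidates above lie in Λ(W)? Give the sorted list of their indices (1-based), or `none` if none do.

none

Internal map: ζ^{3j} for j=0..3 gives (1,0), (−√2/2,√2/2), (0,−1), (√2/2,√2/2).
#1 (1, 1, -2, -2): internal (-1.12132, 1.29289); octagon support 1.70711 vs apothem 0.8 → ∉ W
#2 (-1, 1, 0, 0): internal (-1.70711, 0.70711); octagon support 1.70711 vs apothem 0.8 → ∉ W
#3 (1, -2, -3, 2): internal (3.82843, 3.00000); octagon support 4.82843 vs apothem 0.8 → ∉ W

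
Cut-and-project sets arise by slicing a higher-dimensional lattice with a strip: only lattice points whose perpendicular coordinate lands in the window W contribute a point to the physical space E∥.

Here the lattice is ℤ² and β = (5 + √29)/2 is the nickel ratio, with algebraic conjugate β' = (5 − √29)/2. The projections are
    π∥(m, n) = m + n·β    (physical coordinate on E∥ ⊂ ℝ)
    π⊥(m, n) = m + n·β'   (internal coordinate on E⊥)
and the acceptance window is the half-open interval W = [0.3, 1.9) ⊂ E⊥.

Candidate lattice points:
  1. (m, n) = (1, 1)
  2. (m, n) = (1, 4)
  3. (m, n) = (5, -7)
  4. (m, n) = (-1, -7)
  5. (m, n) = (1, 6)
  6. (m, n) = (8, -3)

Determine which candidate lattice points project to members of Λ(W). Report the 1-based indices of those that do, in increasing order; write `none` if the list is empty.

1, 4

Compute β' = (5−√29)/2 = -0.192582, so π⊥(m,n) = m -0.192582·n.
#1 (1,1): internal coord 1 + (1)·β' = +0.807418; +0.807418 ∈ [0.3, 1.9) → IN Λ
#2 (1,4): internal coord 1 + (4)·β' = +0.229670; +0.229670 ∉ [0.3, 1.9) → out
#3 (5,-7): internal coord 5 + (-7)·β' = +6.348077; +6.348077 ∉ [0.3, 1.9) → out
#4 (-1,-7): internal coord -1 + (-7)·β' = +0.348077; +0.348077 ∈ [0.3, 1.9) → IN Λ
#5 (1,6): internal coord 1 + (6)·β' = -0.155494; -0.155494 ∉ [0.3, 1.9) → out
#6 (8,-3): internal coord 8 + (-3)·β' = +8.577747; +8.577747 ∉ [0.3, 1.9) → out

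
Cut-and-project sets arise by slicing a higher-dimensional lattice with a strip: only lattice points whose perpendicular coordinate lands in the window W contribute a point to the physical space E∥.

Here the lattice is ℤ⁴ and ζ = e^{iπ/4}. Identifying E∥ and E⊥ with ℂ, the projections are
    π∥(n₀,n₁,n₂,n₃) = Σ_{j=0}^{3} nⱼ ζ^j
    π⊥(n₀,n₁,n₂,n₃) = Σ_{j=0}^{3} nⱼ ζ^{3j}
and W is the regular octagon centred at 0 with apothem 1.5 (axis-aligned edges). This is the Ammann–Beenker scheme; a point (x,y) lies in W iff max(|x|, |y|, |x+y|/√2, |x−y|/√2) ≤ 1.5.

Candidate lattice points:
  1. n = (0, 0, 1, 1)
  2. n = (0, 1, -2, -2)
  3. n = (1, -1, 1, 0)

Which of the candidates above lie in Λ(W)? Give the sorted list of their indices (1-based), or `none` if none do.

1

Internal map: ζ^{3j} for j=0..3 gives (1,0), (−√2/2,√2/2), (0,−1), (√2/2,√2/2).
#1 (0, 0, 1, 1): internal (0.70711, -0.29289); octagon support 0.70711 vs apothem 1.5 → ∈ W
#2 (0, 1, -2, -2): internal (-2.12132, 1.29289); octagon support 2.41421 vs apothem 1.5 → ∉ W
#3 (1, -1, 1, 0): internal (1.70711, -1.70711); octagon support 2.41421 vs apothem 1.5 → ∉ W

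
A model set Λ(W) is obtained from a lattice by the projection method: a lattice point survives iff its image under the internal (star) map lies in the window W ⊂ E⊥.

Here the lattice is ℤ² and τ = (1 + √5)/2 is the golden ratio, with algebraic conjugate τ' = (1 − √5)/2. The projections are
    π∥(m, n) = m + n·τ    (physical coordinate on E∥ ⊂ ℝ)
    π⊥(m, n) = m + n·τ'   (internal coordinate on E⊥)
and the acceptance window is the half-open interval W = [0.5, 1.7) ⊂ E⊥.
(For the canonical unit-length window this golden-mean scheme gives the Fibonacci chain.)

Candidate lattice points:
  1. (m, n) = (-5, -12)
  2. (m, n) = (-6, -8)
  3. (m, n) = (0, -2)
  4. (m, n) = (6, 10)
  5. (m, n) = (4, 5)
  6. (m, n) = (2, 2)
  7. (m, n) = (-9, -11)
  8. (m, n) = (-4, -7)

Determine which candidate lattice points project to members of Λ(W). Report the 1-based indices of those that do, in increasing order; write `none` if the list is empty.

3, 5, 6

Compute τ' = (1−√5)/2 = -0.6180, so π⊥(m,n) = m -0.6180·n.
#1 (-5,-12): internal coord -5 + (-12)·τ' = +2.4164; +2.4164 ∉ [0.5, 1.7) → out
#2 (-6,-8): internal coord -6 + (-8)·τ' = -1.0557; -1.0557 ∉ [0.5, 1.7) → out
#3 (0,-2): internal coord 0 + (-2)·τ' = +1.2361; +1.2361 ∈ [0.5, 1.7) → IN Λ
#4 (6,10): internal coord 6 + (10)·τ' = -0.1803; -0.1803 ∉ [0.5, 1.7) → out
#5 (4,5): internal coord 4 + (5)·τ' = +0.9098; +0.9098 ∈ [0.5, 1.7) → IN Λ
#6 (2,2): internal coord 2 + (2)·τ' = +0.7639; +0.7639 ∈ [0.5, 1.7) → IN Λ
#7 (-9,-11): internal coord -9 + (-11)·τ' = -2.2016; -2.2016 ∉ [0.5, 1.7) → out
#8 (-4,-7): internal coord -4 + (-7)·τ' = +0.3262; +0.3262 ∉ [0.5, 1.7) → out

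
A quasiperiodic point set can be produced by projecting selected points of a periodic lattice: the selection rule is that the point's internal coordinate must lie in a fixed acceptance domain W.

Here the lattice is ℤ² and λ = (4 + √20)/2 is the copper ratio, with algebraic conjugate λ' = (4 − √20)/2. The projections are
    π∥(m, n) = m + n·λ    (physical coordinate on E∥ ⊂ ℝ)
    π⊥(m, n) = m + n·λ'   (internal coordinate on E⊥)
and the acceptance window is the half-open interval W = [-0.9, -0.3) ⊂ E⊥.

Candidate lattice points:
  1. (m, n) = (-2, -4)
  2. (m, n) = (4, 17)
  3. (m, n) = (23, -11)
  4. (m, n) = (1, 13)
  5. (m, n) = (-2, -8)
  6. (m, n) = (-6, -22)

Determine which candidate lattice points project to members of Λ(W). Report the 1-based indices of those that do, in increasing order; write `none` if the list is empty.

λ' = (4−√20)/2 ≈ -0.2361.
#1 (-2,-4): internal coord -2 + (-4)·λ' = -1.0557; -1.0557 ∉ [-0.9, -0.3) → out
#2 (4,17): internal coord 4 + (17)·λ' = -0.0132; -0.0132 ∉ [-0.9, -0.3) → out
#3 (23,-11): internal coord 23 + (-11)·λ' = +25.5967; +25.5967 ∉ [-0.9, -0.3) → out
#4 (1,13): internal coord 1 + (13)·λ' = -2.0689; -2.0689 ∉ [-0.9, -0.3) → out
#5 (-2,-8): internal coord -2 + (-8)·λ' = -0.1115; -0.1115 ∉ [-0.9, -0.3) → out
#6 (-6,-22): internal coord -6 + (-22)·λ' = -0.8065; -0.8065 ∈ [-0.9, -0.3) → IN Λ

6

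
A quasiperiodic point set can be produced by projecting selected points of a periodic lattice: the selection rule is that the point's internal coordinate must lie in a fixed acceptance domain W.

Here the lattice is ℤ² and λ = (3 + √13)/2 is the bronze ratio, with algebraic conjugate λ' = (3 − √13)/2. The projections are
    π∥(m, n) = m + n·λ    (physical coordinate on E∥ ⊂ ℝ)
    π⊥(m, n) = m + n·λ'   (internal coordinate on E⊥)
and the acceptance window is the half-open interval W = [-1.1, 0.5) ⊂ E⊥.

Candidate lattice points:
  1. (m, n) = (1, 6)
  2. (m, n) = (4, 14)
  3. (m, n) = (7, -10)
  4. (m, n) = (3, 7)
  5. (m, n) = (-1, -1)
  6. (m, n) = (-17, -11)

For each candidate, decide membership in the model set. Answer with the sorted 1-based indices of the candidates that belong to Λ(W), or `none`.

Numerically λ ≈ 3.3028 and λ' = −1/λ ≈ -0.3028.
#1 (1,6): internal coord 1 + (6)·λ' = -0.8167; -0.8167 ∈ [-1.1, 0.5) → IN Λ
#2 (4,14): internal coord 4 + (14)·λ' = -0.2389; -0.2389 ∈ [-1.1, 0.5) → IN Λ
#3 (7,-10): internal coord 7 + (-10)·λ' = +10.0278; +10.0278 ∉ [-1.1, 0.5) → out
#4 (3,7): internal coord 3 + (7)·λ' = +0.8806; +0.8806 ∉ [-1.1, 0.5) → out
#5 (-1,-1): internal coord -1 + (-1)·λ' = -0.6972; -0.6972 ∈ [-1.1, 0.5) → IN Λ
#6 (-17,-11): internal coord -17 + (-11)·λ' = -13.6695; -13.6695 ∉ [-1.1, 0.5) → out

1, 2, 5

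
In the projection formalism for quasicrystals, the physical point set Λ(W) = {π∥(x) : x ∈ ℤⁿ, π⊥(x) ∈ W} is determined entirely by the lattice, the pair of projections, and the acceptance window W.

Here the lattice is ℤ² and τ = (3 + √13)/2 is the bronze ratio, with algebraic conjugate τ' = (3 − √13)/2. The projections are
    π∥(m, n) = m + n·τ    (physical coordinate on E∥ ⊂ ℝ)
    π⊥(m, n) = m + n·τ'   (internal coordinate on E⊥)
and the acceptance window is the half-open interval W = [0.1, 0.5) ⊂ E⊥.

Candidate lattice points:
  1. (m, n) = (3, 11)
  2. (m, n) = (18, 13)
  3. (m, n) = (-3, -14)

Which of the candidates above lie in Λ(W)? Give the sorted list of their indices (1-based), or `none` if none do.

none

Compute τ' = (3−√13)/2 = -0.30278, so π⊥(m,n) = m -0.30278·n.
#1 (3,11): internal coord 3 + (11)·τ' = -0.33053; -0.33053 ∉ [0.1, 0.5) → out
#2 (18,13): internal coord 18 + (13)·τ' = +14.06392; +14.06392 ∉ [0.1, 0.5) → out
#3 (-3,-14): internal coord -3 + (-14)·τ' = +1.23886; +1.23886 ∉ [0.1, 0.5) → out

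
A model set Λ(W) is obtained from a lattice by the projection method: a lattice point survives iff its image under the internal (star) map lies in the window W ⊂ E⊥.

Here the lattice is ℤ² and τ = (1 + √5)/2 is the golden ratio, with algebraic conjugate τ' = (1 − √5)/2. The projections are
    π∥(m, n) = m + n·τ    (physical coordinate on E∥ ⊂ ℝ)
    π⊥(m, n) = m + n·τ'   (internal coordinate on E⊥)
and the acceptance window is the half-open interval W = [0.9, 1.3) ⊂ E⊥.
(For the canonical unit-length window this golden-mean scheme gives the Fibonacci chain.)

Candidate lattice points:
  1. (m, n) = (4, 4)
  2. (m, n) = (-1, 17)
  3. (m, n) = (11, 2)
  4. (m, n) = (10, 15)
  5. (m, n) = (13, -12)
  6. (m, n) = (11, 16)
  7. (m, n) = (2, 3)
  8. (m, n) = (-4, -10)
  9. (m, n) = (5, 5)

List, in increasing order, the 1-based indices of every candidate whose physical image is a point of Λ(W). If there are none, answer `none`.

τ' = (1−√5)/2 ≈ -0.618034.
#1 (4,4): internal coord 4 + (4)·τ' = +1.527864; +1.527864 ∉ [0.9, 1.3) → out
#2 (-1,17): internal coord -1 + (17)·τ' = -11.506578; -11.506578 ∉ [0.9, 1.3) → out
#3 (11,2): internal coord 11 + (2)·τ' = +9.763932; +9.763932 ∉ [0.9, 1.3) → out
#4 (10,15): internal coord 10 + (15)·τ' = +0.729490; +0.729490 ∉ [0.9, 1.3) → out
#5 (13,-12): internal coord 13 + (-12)·τ' = +20.416408; +20.416408 ∉ [0.9, 1.3) → out
#6 (11,16): internal coord 11 + (16)·τ' = +1.111456; +1.111456 ∈ [0.9, 1.3) → IN Λ
#7 (2,3): internal coord 2 + (3)·τ' = +0.145898; +0.145898 ∉ [0.9, 1.3) → out
#8 (-4,-10): internal coord -4 + (-10)·τ' = +2.180340; +2.180340 ∉ [0.9, 1.3) → out
#9 (5,5): internal coord 5 + (5)·τ' = +1.909830; +1.909830 ∉ [0.9, 1.3) → out

6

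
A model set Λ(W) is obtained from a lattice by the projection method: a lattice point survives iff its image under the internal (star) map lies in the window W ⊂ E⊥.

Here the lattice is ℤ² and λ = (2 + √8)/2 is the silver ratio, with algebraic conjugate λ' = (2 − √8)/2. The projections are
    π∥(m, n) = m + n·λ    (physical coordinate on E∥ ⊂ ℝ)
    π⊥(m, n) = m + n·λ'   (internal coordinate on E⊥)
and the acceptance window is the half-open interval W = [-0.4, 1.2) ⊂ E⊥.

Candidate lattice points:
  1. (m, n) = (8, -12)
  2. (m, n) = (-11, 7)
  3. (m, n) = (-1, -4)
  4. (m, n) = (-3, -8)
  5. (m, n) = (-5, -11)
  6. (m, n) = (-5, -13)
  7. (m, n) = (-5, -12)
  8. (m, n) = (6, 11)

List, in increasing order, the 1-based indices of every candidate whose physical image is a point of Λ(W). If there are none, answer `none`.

Compute λ' = (2−√8)/2 = -0.4142, so π⊥(m,n) = m -0.4142·n.
#1 (8,-12): internal coord 8 + (-12)·λ' = +12.9706; +12.9706 ∉ [-0.4, 1.2) → out
#2 (-11,7): internal coord -11 + (7)·λ' = -13.8995; -13.8995 ∉ [-0.4, 1.2) → out
#3 (-1,-4): internal coord -1 + (-4)·λ' = +0.6569; +0.6569 ∈ [-0.4, 1.2) → IN Λ
#4 (-3,-8): internal coord -3 + (-8)·λ' = +0.3137; +0.3137 ∈ [-0.4, 1.2) → IN Λ
#5 (-5,-11): internal coord -5 + (-11)·λ' = -0.4437; -0.4437 ∉ [-0.4, 1.2) → out
#6 (-5,-13): internal coord -5 + (-13)·λ' = +0.3848; +0.3848 ∈ [-0.4, 1.2) → IN Λ
#7 (-5,-12): internal coord -5 + (-12)·λ' = -0.0294; -0.0294 ∈ [-0.4, 1.2) → IN Λ
#8 (6,11): internal coord 6 + (11)·λ' = +1.4437; +1.4437 ∉ [-0.4, 1.2) → out

3, 4, 6, 7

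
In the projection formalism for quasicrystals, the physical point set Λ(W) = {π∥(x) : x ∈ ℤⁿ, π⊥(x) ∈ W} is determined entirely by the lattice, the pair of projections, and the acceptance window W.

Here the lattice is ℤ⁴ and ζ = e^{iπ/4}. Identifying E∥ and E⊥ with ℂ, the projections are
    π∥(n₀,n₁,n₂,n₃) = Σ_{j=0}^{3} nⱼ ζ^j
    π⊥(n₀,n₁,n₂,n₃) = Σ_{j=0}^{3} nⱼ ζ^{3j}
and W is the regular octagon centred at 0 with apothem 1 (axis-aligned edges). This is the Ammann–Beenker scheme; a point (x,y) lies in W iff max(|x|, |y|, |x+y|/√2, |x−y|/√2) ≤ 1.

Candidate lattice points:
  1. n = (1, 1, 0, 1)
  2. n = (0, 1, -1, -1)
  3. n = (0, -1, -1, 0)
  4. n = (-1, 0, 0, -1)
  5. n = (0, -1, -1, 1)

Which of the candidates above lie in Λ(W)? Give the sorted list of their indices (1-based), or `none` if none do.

Internal map: ζ^{3j} for j=0..3 gives (1,0), (−√2/2,√2/2), (0,−1), (√2/2,√2/2).
#1 (1, 1, 0, 1): internal (1.0000, 1.4142); octagon support 1.7071 vs apothem 1 → ∉ W
#2 (0, 1, -1, -1): internal (-1.4142, 1.0000); octagon support 1.7071 vs apothem 1 → ∉ W
#3 (0, -1, -1, 0): internal (0.7071, 0.2929); octagon support 0.7071 vs apothem 1 → ∈ W
#4 (-1, 0, 0, -1): internal (-1.7071, -0.7071); octagon support 1.7071 vs apothem 1 → ∉ W
#5 (0, -1, -1, 1): internal (1.4142, 1.0000); octagon support 1.7071 vs apothem 1 → ∉ W

3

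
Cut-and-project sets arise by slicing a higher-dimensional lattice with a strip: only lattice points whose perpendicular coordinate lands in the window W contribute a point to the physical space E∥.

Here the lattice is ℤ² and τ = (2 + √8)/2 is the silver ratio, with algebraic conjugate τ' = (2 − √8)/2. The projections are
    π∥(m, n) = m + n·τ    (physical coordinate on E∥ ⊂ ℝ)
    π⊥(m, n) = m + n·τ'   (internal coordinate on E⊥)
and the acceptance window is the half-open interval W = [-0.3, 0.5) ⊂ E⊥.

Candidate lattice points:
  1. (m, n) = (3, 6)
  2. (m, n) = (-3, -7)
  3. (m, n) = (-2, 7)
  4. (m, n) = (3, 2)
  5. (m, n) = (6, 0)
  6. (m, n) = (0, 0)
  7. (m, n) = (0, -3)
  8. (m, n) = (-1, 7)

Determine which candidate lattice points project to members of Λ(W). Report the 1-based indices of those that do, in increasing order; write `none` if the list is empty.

2, 6

τ' = (2−√8)/2 ≈ -0.414214.
candidate 1: (m,n)=(3,6) → π∥ = 3+6·τ ≈ 17.485281, π⊥ = 3+6·τ' ≈ 0.514719 ∉ [-0.3, 0.5) ⇒ out
candidate 2: (m,n)=(-3,-7) → π∥ = -3-7·τ ≈ -19.899495, π⊥ = -3-7·τ' ≈ -0.100505 ∈ [-0.3, 0.5) ⇒ IN Λ
candidate 3: (m,n)=(-2,7) → π∥ = -2+7·τ ≈ 14.899495, π⊥ = -2+7·τ' ≈ -4.899495 ∉ [-0.3, 0.5) ⇒ out
candidate 4: (m,n)=(3,2) → π∥ = 3+2·τ ≈ 7.828427, π⊥ = 3+2·τ' ≈ 2.171573 ∉ [-0.3, 0.5) ⇒ out
candidate 5: (m,n)=(6,0) → π∥ = 6+0·τ ≈ 6.000000, π⊥ = 6+0·τ' ≈ 6.000000 ∉ [-0.3, 0.5) ⇒ out
candidate 6: (m,n)=(0,0) → π∥ = 0+0·τ ≈ 0.000000, π⊥ = 0+0·τ' ≈ 0.000000 ∈ [-0.3, 0.5) ⇒ IN Λ
candidate 7: (m,n)=(0,-3) → π∥ = 0-3·τ ≈ -7.242641, π⊥ = 0-3·τ' ≈ 1.242641 ∉ [-0.3, 0.5) ⇒ out
candidate 8: (m,n)=(-1,7) → π∥ = -1+7·τ ≈ 15.899495, π⊥ = -1+7·τ' ≈ -3.899495 ∉ [-0.3, 0.5) ⇒ out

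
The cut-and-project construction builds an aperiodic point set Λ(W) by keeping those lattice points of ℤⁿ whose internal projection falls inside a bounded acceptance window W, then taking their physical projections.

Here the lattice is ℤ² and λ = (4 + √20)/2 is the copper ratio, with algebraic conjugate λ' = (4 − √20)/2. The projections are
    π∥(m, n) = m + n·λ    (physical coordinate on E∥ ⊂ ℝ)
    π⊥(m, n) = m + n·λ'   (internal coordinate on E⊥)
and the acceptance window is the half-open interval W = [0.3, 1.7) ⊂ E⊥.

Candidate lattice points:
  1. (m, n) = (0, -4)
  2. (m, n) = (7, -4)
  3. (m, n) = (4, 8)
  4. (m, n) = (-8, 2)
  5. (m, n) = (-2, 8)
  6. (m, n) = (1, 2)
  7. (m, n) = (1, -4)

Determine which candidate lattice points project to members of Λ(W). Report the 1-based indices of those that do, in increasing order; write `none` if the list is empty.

Compute λ' = (4−√20)/2 = -0.2361, so π⊥(m,n) = m -0.2361·n.
[1] lift (0,-4): star map gives 0.9443; window check 0.3 ≤ 0.9443 < 1.7 is true → IN Λ
[2] lift (7,-4): star map gives 7.9443; window check 0.3 ≤ 7.9443 < 1.7 is false → out
[3] lift (4,8): star map gives 2.1115; window check 0.3 ≤ 2.1115 < 1.7 is false → out
[4] lift (-8,2): star map gives -8.4721; window check 0.3 ≤ -8.4721 < 1.7 is false → out
[5] lift (-2,8): star map gives -3.8885; window check 0.3 ≤ -3.8885 < 1.7 is false → out
[6] lift (1,2): star map gives 0.5279; window check 0.3 ≤ 0.5279 < 1.7 is true → IN Λ
[7] lift (1,-4): star map gives 1.9443; window check 0.3 ≤ 1.9443 < 1.7 is false → out

1, 6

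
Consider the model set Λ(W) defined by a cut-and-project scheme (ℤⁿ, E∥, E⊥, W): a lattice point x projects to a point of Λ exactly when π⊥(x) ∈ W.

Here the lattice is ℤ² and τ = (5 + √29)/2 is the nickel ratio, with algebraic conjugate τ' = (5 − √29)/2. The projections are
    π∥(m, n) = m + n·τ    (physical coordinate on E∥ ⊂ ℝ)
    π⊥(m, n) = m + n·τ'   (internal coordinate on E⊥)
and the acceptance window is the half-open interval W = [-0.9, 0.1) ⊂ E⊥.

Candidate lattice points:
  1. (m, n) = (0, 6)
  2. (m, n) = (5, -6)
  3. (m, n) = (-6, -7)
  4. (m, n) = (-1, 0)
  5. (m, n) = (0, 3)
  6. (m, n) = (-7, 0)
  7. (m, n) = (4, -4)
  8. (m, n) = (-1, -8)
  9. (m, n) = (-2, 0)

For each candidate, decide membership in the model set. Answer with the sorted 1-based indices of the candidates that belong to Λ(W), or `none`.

Numerically τ ≈ 5.192582 and τ' = −1/τ ≈ -0.192582.
[1] lift (0,6): star map gives -1.155494; window check -0.9 ≤ -1.155494 < 0.1 is false → out
[2] lift (5,-6): star map gives 6.155494; window check -0.9 ≤ 6.155494 < 0.1 is false → out
[3] lift (-6,-7): star map gives -4.651923; window check -0.9 ≤ -4.651923 < 0.1 is false → out
[4] lift (-1,0): star map gives -1.000000; window check -0.9 ≤ -1.000000 < 0.1 is false → out
[5] lift (0,3): star map gives -0.577747; window check -0.9 ≤ -0.577747 < 0.1 is true → IN Λ
[6] lift (-7,0): star map gives -7.000000; window check -0.9 ≤ -7.000000 < 0.1 is false → out
[7] lift (4,-4): star map gives 4.770330; window check -0.9 ≤ 4.770330 < 0.1 is false → out
[8] lift (-1,-8): star map gives 0.540659; window check -0.9 ≤ 0.540659 < 0.1 is false → out
[9] lift (-2,0): star map gives -2.000000; window check -0.9 ≤ -2.000000 < 0.1 is false → out

5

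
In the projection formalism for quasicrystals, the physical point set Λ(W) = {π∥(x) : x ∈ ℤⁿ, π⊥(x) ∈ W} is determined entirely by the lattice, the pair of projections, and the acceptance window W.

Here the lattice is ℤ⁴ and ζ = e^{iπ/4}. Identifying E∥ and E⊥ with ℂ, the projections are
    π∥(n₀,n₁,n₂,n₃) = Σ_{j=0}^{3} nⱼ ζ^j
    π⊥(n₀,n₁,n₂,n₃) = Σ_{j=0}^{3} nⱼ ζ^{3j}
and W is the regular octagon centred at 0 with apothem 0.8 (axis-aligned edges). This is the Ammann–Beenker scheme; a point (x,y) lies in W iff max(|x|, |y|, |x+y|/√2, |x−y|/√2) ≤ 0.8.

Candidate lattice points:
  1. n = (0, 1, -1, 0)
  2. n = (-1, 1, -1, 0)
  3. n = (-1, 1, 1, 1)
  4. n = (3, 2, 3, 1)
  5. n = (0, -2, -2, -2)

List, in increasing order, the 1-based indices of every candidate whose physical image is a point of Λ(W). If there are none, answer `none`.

Internal map: ζ^{3j} for j=0..3 gives (1,0), (−√2/2,√2/2), (0,−1), (√2/2,√2/2).
#1 (0, 1, -1, 0): internal (-0.70711, 1.70711); octagon support 1.70711 vs apothem 0.8 → ∉ W
#2 (-1, 1, -1, 0): internal (-1.70711, 1.70711); octagon support 2.41421 vs apothem 0.8 → ∉ W
#3 (-1, 1, 1, 1): internal (-1.00000, 0.41421); octagon support 1.00000 vs apothem 0.8 → ∉ W
#4 (3, 2, 3, 1): internal (2.29289, -0.87868); octagon support 2.29289 vs apothem 0.8 → ∉ W
#5 (0, -2, -2, -2): internal (0.00000, -0.82843); octagon support 0.82843 vs apothem 0.8 → ∉ W

none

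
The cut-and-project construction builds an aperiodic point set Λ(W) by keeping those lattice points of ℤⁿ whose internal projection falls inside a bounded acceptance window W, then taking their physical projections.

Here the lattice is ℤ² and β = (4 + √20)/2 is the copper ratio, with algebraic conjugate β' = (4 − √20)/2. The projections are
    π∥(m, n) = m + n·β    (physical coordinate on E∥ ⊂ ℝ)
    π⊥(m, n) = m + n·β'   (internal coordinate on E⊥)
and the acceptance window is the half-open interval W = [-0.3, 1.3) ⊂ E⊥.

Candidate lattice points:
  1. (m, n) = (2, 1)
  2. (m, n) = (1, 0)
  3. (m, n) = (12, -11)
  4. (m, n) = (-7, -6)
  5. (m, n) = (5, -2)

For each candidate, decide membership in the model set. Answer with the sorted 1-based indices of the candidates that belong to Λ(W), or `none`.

2

Compute β' = (4−√20)/2 = -0.236068, so π⊥(m,n) = m -0.236068·n.
candidate 1: (m,n)=(2,1) → π∥ = 2+1·β ≈ 6.236068, π⊥ = 2+1·β' ≈ 1.763932 ∉ [-0.3, 1.3) ⇒ out
candidate 2: (m,n)=(1,0) → π∥ = 1+0·β ≈ 1.000000, π⊥ = 1+0·β' ≈ 1.000000 ∈ [-0.3, 1.3) ⇒ IN Λ
candidate 3: (m,n)=(12,-11) → π∥ = 12-11·β ≈ -34.596748, π⊥ = 12-11·β' ≈ 14.596748 ∉ [-0.3, 1.3) ⇒ out
candidate 4: (m,n)=(-7,-6) → π∥ = -7-6·β ≈ -32.416408, π⊥ = -7-6·β' ≈ -5.583592 ∉ [-0.3, 1.3) ⇒ out
candidate 5: (m,n)=(5,-2) → π∥ = 5-2·β ≈ -3.472136, π⊥ = 5-2·β' ≈ 5.472136 ∉ [-0.3, 1.3) ⇒ out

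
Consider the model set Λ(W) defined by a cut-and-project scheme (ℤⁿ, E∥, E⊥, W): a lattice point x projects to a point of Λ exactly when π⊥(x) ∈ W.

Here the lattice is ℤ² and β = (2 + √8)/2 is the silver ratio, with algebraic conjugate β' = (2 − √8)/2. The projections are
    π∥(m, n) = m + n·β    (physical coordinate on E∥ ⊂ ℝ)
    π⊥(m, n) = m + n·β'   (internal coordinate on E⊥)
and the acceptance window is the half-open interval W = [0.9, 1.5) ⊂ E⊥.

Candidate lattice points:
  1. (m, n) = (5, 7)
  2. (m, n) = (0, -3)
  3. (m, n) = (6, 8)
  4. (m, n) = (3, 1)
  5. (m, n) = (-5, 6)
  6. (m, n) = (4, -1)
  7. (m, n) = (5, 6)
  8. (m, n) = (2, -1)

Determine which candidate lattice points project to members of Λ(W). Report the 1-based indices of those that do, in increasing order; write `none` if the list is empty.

2

Compute β' = (2−√8)/2 = -0.4142, so π⊥(m,n) = m -0.4142·n.
#1 (5,7): internal coord 5 + (7)·β' = +2.1005; +2.1005 ∉ [0.9, 1.5) → out
#2 (0,-3): internal coord 0 + (-3)·β' = +1.2426; +1.2426 ∈ [0.9, 1.5) → IN Λ
#3 (6,8): internal coord 6 + (8)·β' = +2.6863; +2.6863 ∉ [0.9, 1.5) → out
#4 (3,1): internal coord 3 + (1)·β' = +2.5858; +2.5858 ∉ [0.9, 1.5) → out
#5 (-5,6): internal coord -5 + (6)·β' = -7.4853; -7.4853 ∉ [0.9, 1.5) → out
#6 (4,-1): internal coord 4 + (-1)·β' = +4.4142; +4.4142 ∉ [0.9, 1.5) → out
#7 (5,6): internal coord 5 + (6)·β' = +2.5147; +2.5147 ∉ [0.9, 1.5) → out
#8 (2,-1): internal coord 2 + (-1)·β' = +2.4142; +2.4142 ∉ [0.9, 1.5) → out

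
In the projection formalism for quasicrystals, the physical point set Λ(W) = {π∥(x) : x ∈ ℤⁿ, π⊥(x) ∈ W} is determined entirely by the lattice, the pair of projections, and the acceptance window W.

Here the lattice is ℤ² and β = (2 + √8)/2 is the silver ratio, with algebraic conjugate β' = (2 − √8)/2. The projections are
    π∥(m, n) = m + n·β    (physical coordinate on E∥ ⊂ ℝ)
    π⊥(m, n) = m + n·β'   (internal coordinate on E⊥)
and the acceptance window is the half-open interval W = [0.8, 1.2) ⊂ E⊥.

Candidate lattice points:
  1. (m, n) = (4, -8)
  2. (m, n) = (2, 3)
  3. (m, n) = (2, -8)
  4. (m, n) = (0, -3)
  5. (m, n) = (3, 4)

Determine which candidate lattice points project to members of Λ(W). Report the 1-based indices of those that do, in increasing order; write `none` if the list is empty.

Compute β' = (2−√8)/2 = -0.41421, so π⊥(m,n) = m -0.41421·n.
[1] lift (4,-8): star map gives 7.31371; window check 0.8 ≤ 7.31371 < 1.2 is false → out
[2] lift (2,3): star map gives 0.75736; window check 0.8 ≤ 0.75736 < 1.2 is false → out
[3] lift (2,-8): star map gives 5.31371; window check 0.8 ≤ 5.31371 < 1.2 is false → out
[4] lift (0,-3): star map gives 1.24264; window check 0.8 ≤ 1.24264 < 1.2 is false → out
[5] lift (3,4): star map gives 1.34315; window check 0.8 ≤ 1.34315 < 1.2 is false → out

none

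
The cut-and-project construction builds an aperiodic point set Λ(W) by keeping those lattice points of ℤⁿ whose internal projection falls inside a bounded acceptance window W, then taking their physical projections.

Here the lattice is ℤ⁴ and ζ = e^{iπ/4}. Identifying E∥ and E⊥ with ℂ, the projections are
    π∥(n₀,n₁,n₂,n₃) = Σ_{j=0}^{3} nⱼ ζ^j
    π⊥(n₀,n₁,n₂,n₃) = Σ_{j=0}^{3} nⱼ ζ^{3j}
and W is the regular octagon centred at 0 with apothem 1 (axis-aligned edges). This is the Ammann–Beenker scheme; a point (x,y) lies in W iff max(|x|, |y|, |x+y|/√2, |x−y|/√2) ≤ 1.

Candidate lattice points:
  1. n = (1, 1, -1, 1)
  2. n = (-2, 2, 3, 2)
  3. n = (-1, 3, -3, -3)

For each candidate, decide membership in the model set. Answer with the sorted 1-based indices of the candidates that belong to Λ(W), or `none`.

Internal map: ζ^{3j} for j=0..3 gives (1,0), (−√2/2,√2/2), (0,−1), (√2/2,√2/2).
candidate 1: n = (1, 1, -1, 1) → π⊥ ≈ (+1.00000, +2.41421); max(|x|,|y|,|x±y|/√2) = 2.41421 > 1 ⇒ ∉ W
candidate 2: n = (-2, 2, 3, 2) → π⊥ ≈ (-2.00000, -0.17157); max(|x|,|y|,|x±y|/√2) = 2.00000 > 1 ⇒ ∉ W
candidate 3: n = (-1, 3, -3, -3) → π⊥ ≈ (-5.24264, +3.00000); max(|x|,|y|,|x±y|/√2) = 5.82843 > 1 ⇒ ∉ W

none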